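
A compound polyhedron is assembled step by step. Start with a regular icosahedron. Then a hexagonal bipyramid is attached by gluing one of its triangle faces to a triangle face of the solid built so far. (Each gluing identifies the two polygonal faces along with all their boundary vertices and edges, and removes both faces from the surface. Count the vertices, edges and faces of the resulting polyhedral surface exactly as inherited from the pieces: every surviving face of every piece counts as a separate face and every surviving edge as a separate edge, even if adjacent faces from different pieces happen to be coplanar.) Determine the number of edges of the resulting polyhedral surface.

A regular icosahedron: V=12, E=30, F=20.
Attach a hexagonal bipyramid (V=8, E=18, F=12) along a 3-gon: merge 3 vertices and 3 edges, delete both glued faces → V=17, E=45, F=30.
Check: V − E + F = 17 − 45 + 30 = 2.

45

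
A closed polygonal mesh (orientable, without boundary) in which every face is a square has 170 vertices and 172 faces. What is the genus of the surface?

2

Every face is a square, so 2E = 4·172 = 688, giving E = 344.
χ = V − E + F = 170 − 344 + 172 = -2.
For a closed orientable surface χ = 2 − 2g, so g = (2 − (-2))/2 = 2.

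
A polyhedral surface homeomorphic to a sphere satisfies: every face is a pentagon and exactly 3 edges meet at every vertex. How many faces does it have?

12

Each face has 5 edges and each edge borders two faces, so 2E = 5F.
Each vertex has degree 3, so 3V = 2E and hence V = 5F/3.
Euler: V − E + F = 2 ⇒ (5F/3) − (5F/2) + F = 2.
Multiply by 6: (10 − 15 + 6)F = 12, i.e. 1F = 12.
So F = 12, E = 5·12/2 = 30, V = 5·12/3 = 20.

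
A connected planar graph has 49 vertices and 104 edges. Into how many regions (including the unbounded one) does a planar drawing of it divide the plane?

Euler's formula for a connected plane graph: V − E + F = 2, so F = 2 − 49 + 104 = 57.

57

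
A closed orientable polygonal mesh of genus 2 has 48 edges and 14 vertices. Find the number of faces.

For a closed orientable surface of genus 2, χ = 2 − 2·2 = -2.
F = -2 − V + E = -2 − 14 + 48 = 32.

32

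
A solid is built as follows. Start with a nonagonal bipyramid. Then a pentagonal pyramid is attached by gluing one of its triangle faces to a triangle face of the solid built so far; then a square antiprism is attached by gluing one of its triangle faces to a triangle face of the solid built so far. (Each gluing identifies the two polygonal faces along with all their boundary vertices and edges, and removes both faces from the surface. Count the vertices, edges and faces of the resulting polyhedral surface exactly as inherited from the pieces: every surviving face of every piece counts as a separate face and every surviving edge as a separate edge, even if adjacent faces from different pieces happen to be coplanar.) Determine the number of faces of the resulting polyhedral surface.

30

A nonagonal bipyramid: V=11, E=27, F=18.
Attach a pentagonal pyramid (V=6, E=10, F=6) along a 3-gon: merge 3 vertices and 3 edges, delete both glued faces → V=14, E=34, F=22.
Attach a square antiprism (V=8, E=16, F=10) along a 3-gon: merge 3 vertices and 3 edges, delete both glued faces → V=19, E=47, F=30.
Check: V − E + F = 19 − 47 + 30 = 2.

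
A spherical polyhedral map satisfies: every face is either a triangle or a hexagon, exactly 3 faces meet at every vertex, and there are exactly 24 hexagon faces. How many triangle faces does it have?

Let x be the number of triangles; then F = 24 + x.
Edge–face incidences: 2E = 6·24 + 3·x = 144 + 3x.
Every vertex has degree 3, so 3V = 2E.
Euler: V − E + F = 2 ⇒ (2E)/3 − E + (24 + x) = 2.
Multiply by 6: 2·(2E) − 3·(2E) + 6·(24 + x) = 12, i.e. 144 + 6x − (144 + 3x) = 12.
Collecting terms: 3x = 12, so x = 4.
Then 2E = 144 + 3·4 = 156, so E = 78, V = 2E/3 = 52, F = 24 + 4 = 28.

4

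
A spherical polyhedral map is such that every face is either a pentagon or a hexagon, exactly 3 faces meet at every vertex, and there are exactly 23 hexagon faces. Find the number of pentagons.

12

Let x be the number of pentagons; then F = 23 + x.
Edge–face incidences: 2E = 6·23 + 5·x = 138 + 5x.
Every vertex has degree 3, so 3V = 2E.
Euler: V − E + F = 2 ⇒ (2E)/3 − E + (23 + x) = 2.
Multiply by 6: 2·(2E) − 3·(2E) + 6·(23 + x) = 12, i.e. 138 + 6x − (138 + 5x) = 12.
Collecting terms: x = 12.
Then 2E = 138 + 5·12 = 198, so E = 99, V = 2E/3 = 66, F = 23 + 12 = 35.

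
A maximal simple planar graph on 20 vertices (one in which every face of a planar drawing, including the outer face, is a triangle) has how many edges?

In a plane triangulation 3F = 2E and V − E + F = 2, so E = 3V − 6 = 3·20 − 6 = 54.

54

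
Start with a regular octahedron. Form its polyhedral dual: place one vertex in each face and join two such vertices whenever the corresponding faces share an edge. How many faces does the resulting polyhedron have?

6

The base solid has V = 6, E = 12, F = 8.
The dual swaps V and F and preserves E: V′ = F = 8, E′ = E = 12, F′ = V = 6.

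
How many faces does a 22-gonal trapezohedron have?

The n-trapezohedron (dual of the n-antiprism) has V = 2·22 + 2 = 46, E = 4·22 = 88, F = 2·22 = 44.

44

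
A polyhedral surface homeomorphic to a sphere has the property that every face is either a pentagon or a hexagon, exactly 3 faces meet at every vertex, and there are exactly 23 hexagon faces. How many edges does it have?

99

Let x be the number of pentagons; then F = 23 + x.
Edge–face incidences: 2E = 6·23 + 5·x = 138 + 5x.
Every vertex has degree 3, so 3V = 2E.
Euler: V − E + F = 2 ⇒ (2E)/3 − E + (23 + x) = 2.
Multiply by 6: 2·(2E) − 3·(2E) + 6·(23 + x) = 12, i.e. 138 + 6x − (138 + 5x) = 12.
Collecting terms: x = 12.
Then 2E = 138 + 5·12 = 198, so E = 99, V = 2E/3 = 66, F = 23 + 12 = 35.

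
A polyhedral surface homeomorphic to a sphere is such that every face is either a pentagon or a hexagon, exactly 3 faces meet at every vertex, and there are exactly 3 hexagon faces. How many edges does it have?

Let x be the number of pentagons; then F = 3 + x.
Edge–face incidences: 2E = 6·3 + 5·x = 18 + 5x.
Every vertex has degree 3, so 3V = 2E.
Euler: V − E + F = 2 ⇒ (2E)/3 − E + (3 + x) = 2.
Multiply by 6: 2·(2E) − 3·(2E) + 6·(3 + x) = 12, i.e. 18 + 6x − (18 + 5x) = 12.
Collecting terms: x = 12.
Then 2E = 18 + 5·12 = 78, so E = 39, V = 2E/3 = 26, F = 3 + 12 = 15.

39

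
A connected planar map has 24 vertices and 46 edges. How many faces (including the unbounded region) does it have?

24

Euler's formula for a connected plane graph: V − E + F = 2, so F = 2 − 24 + 46 = 24.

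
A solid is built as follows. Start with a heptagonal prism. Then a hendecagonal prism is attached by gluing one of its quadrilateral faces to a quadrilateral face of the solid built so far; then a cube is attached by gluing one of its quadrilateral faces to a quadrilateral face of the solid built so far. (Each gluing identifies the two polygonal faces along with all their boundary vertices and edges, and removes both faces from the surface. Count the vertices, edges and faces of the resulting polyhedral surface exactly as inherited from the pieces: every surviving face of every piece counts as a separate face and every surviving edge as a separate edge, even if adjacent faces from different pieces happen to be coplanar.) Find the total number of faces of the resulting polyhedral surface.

24

A heptagonal prism: V=14, E=21, F=9.
Attach a hendecagonal prism (V=22, E=33, F=13) along a 4-gon: merge 4 vertices and 4 edges, delete both glued faces → V=32, E=50, F=20.
Attach a cube (V=8, E=12, F=6) along a 4-gon: merge 4 vertices and 4 edges, delete both glued faces → V=36, E=58, F=24.
Check: V − E + F = 36 − 58 + 24 = 2.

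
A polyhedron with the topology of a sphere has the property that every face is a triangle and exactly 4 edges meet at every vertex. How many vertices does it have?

Each face has 3 edges and each edge borders two faces, so 2E = 3F.
Each vertex has degree 4, so 4V = 2E and hence V = 3F/4.
Euler: V − E + F = 2 ⇒ (3F/4) − (3F/2) + F = 2.
Multiply by 8: (6 − 12 + 8)F = 16, i.e. 2F = 16.
So F = 8, E = 3·8/2 = 12, V = 3·8/4 = 6.

6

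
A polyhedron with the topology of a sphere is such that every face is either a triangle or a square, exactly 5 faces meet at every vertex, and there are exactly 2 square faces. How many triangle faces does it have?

Let x be the number of triangles; then F = 2 + x.
Edge–face incidences: 2E = 4·2 + 3·x = 8 + 3x.
Every vertex has degree 5, so 5V = 2E.
Euler: V − E + F = 2 ⇒ (2E)/5 − E + (2 + x) = 2.
Multiply by 10: 2·(2E) − 5·(2E) + 10·(2 + x) = 20, i.e. 20 + 10x − 3·(8 + 3x) = 20.
Collecting terms: x − 4 = 20, so x = 24.
Then 2E = 8 + 3·24 = 80, so E = 40, V = 2E/5 = 16, F = 2 + 24 = 26.

24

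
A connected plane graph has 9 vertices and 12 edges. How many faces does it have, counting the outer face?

Euler's formula for a connected plane graph: V − E + F = 2, so F = 2 − 9 + 12 = 5.

5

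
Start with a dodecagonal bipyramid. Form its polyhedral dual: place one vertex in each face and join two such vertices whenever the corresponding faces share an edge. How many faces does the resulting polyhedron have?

The base solid has V = 14, E = 36, F = 24.
The dual swaps V and F and preserves E: V′ = F = 24, E′ = E = 36, F′ = V = 14.

14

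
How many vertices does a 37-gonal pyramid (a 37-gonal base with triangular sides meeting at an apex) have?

38

A pyramid on an n-gon base has one n-gon and n triangles: V = 37 + 1 = 38, E = 2·37 = 74, F = 37 + 1 = 38.
Check: V − E + F = 38 − 74 + 38 = 2.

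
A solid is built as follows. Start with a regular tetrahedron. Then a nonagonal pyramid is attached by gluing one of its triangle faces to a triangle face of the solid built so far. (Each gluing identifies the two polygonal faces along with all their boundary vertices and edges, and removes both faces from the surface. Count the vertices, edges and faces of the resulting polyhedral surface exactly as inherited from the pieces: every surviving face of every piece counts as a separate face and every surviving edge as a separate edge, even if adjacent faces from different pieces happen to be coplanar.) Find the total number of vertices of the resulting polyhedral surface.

A regular tetrahedron: V=4, E=6, F=4.
Attach a nonagonal pyramid (V=10, E=18, F=10) along a 3-gon: merge 3 vertices and 3 edges, delete both glued faces → V=11, E=21, F=12.
Check: V − E + F = 11 − 21 + 12 = 2.

11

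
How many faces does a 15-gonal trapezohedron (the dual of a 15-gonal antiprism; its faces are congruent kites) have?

The n-trapezohedron (dual of the n-antiprism) has V = 2·15 + 2 = 32, E = 4·15 = 60, F = 2·15 = 30.

30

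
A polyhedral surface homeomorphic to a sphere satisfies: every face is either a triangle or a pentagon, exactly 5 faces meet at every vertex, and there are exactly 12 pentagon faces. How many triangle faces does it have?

80

Let x be the number of triangles; then F = 12 + x.
Edge–face incidences: 2E = 5·12 + 3·x = 60 + 3x.
Every vertex has degree 5, so 5V = 2E.
Euler: V − E + F = 2 ⇒ (2E)/5 − E + (12 + x) = 2.
Multiply by 10: 2·(2E) − 5·(2E) + 10·(12 + x) = 20, i.e. 120 + 10x − 3·(60 + 3x) = 20.
Collecting terms: x − 60 = 20, so x = 80.
Then 2E = 60 + 3·80 = 300, so E = 150, V = 2E/5 = 60, F = 12 + 80 = 92.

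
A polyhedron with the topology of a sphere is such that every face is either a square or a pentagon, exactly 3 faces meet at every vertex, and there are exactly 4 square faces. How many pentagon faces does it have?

4

Let x be the number of pentagons; then F = 4 + x.
Edge–face incidences: 2E = 4·4 + 5·x = 16 + 5x.
Every vertex has degree 3, so 3V = 2E.
Euler: V − E + F = 2 ⇒ (2E)/3 − E + (4 + x) = 2.
Multiply by 6: 2·(2E) − 3·(2E) + 6·(4 + x) = 12, i.e. 24 + 6x − (16 + 5x) = 12.
Collecting terms: x + 8 = 12, so x = 4.
Then 2E = 16 + 5·4 = 36, so E = 18, V = 2E/3 = 12, F = 4 + 4 = 8.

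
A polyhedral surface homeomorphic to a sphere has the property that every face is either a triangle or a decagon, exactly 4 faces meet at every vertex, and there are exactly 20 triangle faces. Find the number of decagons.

2

Let x be the number of decagons; then F = 20 + x.
Edge–face incidences: 2E = 3·20 + 10·x = 60 + 10x.
Every vertex has degree 4, so 4V = 2E.
Euler: V − E + F = 2 ⇒ (2E)/4 − E + (20 + x) = 2.
Multiply by 8: 2·(2E) − 4·(2E) + 8·(20 + x) = 16, i.e. 160 + 8x − 2·(60 + 10x) = 16.
Collecting terms: −12x + 40 = 16, so −12x = −24, so x = 2.
Then 2E = 60 + 10·2 = 80, so E = 40, V = 2E/4 = 20, F = 20 + 2 = 22.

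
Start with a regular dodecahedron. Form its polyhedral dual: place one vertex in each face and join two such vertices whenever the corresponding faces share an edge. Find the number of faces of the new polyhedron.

The base solid has V = 20, E = 30, F = 12.
The dual swaps V and F and preserves E: V′ = F = 12, E′ = E = 30, F′ = V = 20.

20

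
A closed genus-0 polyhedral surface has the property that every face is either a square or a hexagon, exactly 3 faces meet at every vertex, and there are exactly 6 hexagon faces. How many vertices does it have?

Let x be the number of squares; then F = 6 + x.
Edge–face incidences: 2E = 6·6 + 4·x = 36 + 4x.
Every vertex has degree 3, so 3V = 2E.
Euler: V − E + F = 2 ⇒ (2E)/3 − E + (6 + x) = 2.
Multiply by 6: 2·(2E) − 3·(2E) + 6·(6 + x) = 12, i.e. 36 + 6x − (36 + 4x) = 12.
Collecting terms: 2x = 12, so x = 6.
Then 2E = 36 + 4·6 = 60, so E = 30, V = 2E/3 = 20, F = 6 + 6 = 12.

20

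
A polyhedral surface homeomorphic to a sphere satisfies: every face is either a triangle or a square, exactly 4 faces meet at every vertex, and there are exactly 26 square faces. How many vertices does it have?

Let x be the number of triangles; then F = 26 + x.
Edge–face incidences: 2E = 4·26 + 3·x = 104 + 3x.
Every vertex has degree 4, so 4V = 2E.
Euler: V − E + F = 2 ⇒ (2E)/4 − E + (26 + x) = 2.
Multiply by 8: 2·(2E) − 4·(2E) + 8·(26 + x) = 16, i.e. 208 + 8x − 2·(104 + 3x) = 16.
Collecting terms: 2x = 16, so x = 8.
Then 2E = 104 + 3·8 = 128, so E = 64, V = 2E/4 = 32, F = 26 + 8 = 34.

32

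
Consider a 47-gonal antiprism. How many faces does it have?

96

An antiprism on an n-gon has two n-gon caps and 2n triangles: V = 2·47 = 94, E = 4·47 = 188, F = 2·47 + 2 = 96.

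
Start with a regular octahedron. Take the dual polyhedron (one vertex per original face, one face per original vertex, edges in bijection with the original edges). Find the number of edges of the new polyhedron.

The base solid has V = 6, E = 12, F = 8.
The dual swaps V and F and preserves E: V′ = F = 8, E′ = E = 12, F′ = V = 6.

12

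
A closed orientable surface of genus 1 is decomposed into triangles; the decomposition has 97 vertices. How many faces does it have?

194

χ = 2 − 2·1 = 0, and every face is a triangle so 3F = 2E.
V − E + F = 0 with E = 3F/2 gives 97 − (3/2 − 1)·F = 0, so F = 194 and E = 291.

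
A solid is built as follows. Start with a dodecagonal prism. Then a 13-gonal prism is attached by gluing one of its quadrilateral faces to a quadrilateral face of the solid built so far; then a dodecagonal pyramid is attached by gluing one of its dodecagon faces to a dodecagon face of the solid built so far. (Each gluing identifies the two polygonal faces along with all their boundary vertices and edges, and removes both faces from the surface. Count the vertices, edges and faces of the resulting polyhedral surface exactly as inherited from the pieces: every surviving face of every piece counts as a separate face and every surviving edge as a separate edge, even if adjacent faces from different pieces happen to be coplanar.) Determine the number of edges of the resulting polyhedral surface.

83

A dodecagonal prism: V=24, E=36, F=14.
Attach a 13-gonal prism (V=26, E=39, F=15) along a 4-gon: merge 4 vertices and 4 edges, delete both glued faces → V=46, E=71, F=27.
Attach a dodecagonal pyramid (V=13, E=24, F=13) along a 12-gon: merge 12 vertices and 12 edges, delete both glued faces → V=47, E=83, F=38.
Check: V − E + F = 47 − 83 + 38 = 2.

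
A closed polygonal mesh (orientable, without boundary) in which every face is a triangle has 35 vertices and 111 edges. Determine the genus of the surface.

Every face is a triangle and each edge borders two faces, so 3F = 2·111, giving F = 74.
χ = V − E + F = 35 − 111 + 74 = -2.
For a closed orientable surface χ = 2 − 2g, so g = (2 − (-2))/2 = 2.

2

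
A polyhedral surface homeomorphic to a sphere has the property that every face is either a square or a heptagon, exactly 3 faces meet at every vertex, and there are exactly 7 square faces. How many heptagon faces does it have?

Let x be the number of heptagons; then F = 7 + x.
Edge–face incidences: 2E = 4·7 + 7·x = 28 + 7x.
Every vertex has degree 3, so 3V = 2E.
Euler: V − E + F = 2 ⇒ (2E)/3 − E + (7 + x) = 2.
Multiply by 6: 2·(2E) − 3·(2E) + 6·(7 + x) = 12, i.e. 42 + 6x − (28 + 7x) = 12.
Collecting terms: −x + 14 = 12, so −x = −2, so x = 2.
Then 2E = 28 + 7·2 = 42, so E = 21, V = 2E/3 = 14, F = 7 + 2 = 9.

2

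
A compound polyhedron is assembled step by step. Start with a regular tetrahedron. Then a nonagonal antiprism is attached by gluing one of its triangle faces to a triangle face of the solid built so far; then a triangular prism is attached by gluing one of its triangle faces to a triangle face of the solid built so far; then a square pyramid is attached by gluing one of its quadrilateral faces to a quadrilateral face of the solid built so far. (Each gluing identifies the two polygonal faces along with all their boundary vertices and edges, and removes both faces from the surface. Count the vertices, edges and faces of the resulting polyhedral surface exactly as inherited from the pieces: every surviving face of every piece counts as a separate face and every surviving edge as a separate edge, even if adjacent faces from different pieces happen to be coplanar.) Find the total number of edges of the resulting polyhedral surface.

49

A regular tetrahedron: V=4, E=6, F=4.
Attach a nonagonal antiprism (V=18, E=36, F=20) along a 3-gon: merge 3 vertices and 3 edges, delete both glued faces → V=19, E=39, F=22.
Attach a triangular prism (V=6, E=9, F=5) along a 3-gon: merge 3 vertices and 3 edges, delete both glued faces → V=22, E=45, F=25.
Attach a square pyramid (V=5, E=8, F=5) along a 4-gon: merge 4 vertices and 4 edges, delete both glued faces → V=23, E=49, F=28.
Check: V − E + F = 23 − 49 + 28 = 2.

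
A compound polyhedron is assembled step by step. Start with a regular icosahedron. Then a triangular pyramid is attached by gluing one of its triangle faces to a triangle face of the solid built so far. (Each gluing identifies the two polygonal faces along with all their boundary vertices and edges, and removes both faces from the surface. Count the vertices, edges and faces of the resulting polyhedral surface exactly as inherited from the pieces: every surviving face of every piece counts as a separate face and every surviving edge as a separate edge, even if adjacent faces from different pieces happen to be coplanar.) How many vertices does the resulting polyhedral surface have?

A regular icosahedron: V=12, E=30, F=20.
Attach a triangular pyramid (V=4, E=6, F=4) along a 3-gon: merge 3 vertices and 3 edges, delete both glued faces → V=13, E=33, F=22.
Check: V − E + F = 13 − 33 + 22 = 2.

13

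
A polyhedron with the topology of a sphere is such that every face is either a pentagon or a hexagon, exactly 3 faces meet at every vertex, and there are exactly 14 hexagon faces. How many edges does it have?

72

Let x be the number of pentagons; then F = 14 + x.
Edge–face incidences: 2E = 6·14 + 5·x = 84 + 5x.
Every vertex has degree 3, so 3V = 2E.
Euler: V − E + F = 2 ⇒ (2E)/3 − E + (14 + x) = 2.
Multiply by 6: 2·(2E) − 3·(2E) + 6·(14 + x) = 12, i.e. 84 + 6x − (84 + 5x) = 12.
Collecting terms: x = 12.
Then 2E = 84 + 5·12 = 144, so E = 72, V = 2E/3 = 48, F = 14 + 12 = 26.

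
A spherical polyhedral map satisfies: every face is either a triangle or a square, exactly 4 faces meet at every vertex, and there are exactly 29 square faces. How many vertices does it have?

Let x be the number of triangles; then F = 29 + x.
Edge–face incidences: 2E = 4·29 + 3·x = 116 + 3x.
Every vertex has degree 4, so 4V = 2E.
Euler: V − E + F = 2 ⇒ (2E)/4 − E + (29 + x) = 2.
Multiply by 8: 2·(2E) − 4·(2E) + 8·(29 + x) = 16, i.e. 232 + 8x − 2·(116 + 3x) = 16.
Collecting terms: 2x = 16, so x = 8.
Then 2E = 116 + 3·8 = 140, so E = 70, V = 2E/4 = 35, F = 29 + 8 = 37.

35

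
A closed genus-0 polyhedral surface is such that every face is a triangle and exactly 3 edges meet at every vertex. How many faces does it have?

Each face has 3 edges and each edge borders two faces, so 2E = 3F.
Each vertex has degree 3, so 3V = 2E and hence V = 3F/3.
Euler: V − E + F = 2 ⇒ (3F/3) − (3F/2) + F = 2.
Multiply by 6: (6 − 9 + 6)F = 12, i.e. 3F = 12.
So F = 4, E = 3·4/2 = 6, V = 3·4/3 = 4.

4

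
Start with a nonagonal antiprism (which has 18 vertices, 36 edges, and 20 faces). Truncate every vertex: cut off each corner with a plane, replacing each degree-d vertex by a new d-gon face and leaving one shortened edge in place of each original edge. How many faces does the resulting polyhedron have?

38

Truncation replaces each original edge-end by a new vertex, so V′ = 2E = 72.
Each original edge survives, and each old vertex of degree d contributes d new edges; summing degrees gives Σd = 2E, so E′ = E + 2E = 3E = 108.
Each original face survives and each original vertex becomes one new face: F′ = F + V = 38.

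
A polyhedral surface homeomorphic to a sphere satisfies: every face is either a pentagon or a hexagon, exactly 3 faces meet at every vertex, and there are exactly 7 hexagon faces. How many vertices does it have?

34

Let x be the number of pentagons; then F = 7 + x.
Edge–face incidences: 2E = 6·7 + 5·x = 42 + 5x.
Every vertex has degree 3, so 3V = 2E.
Euler: V − E + F = 2 ⇒ (2E)/3 − E + (7 + x) = 2.
Multiply by 6: 2·(2E) − 3·(2E) + 6·(7 + x) = 12, i.e. 42 + 6x − (42 + 5x) = 12.
Collecting terms: x = 12.
Then 2E = 42 + 5·12 = 102, so E = 51, V = 2E/3 = 34, F = 7 + 12 = 19.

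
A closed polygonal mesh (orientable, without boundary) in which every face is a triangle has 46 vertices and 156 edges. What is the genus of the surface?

4

Every face is a triangle and each edge borders two faces, so 3F = 2·156, giving F = 104.
χ = V − E + F = 46 − 156 + 104 = -6.
For a closed orientable surface χ = 2 − 2g, so g = (2 − (-6))/2 = 4.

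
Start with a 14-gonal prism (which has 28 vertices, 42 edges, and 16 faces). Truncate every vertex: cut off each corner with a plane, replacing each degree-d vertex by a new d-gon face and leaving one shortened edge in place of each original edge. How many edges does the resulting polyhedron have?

126

Truncation replaces each original edge-end by a new vertex, so V′ = 2E = 84.
Each original edge survives, and each old vertex of degree d contributes d new edges; summing degrees gives Σd = 2E, so E′ = E + 2E = 3E = 126.
Each original face survives and each original vertex becomes one new face: F′ = F + V = 44.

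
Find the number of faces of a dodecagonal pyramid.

13

A pyramid on an n-gon base has one n-gon and n triangles: V = 12 + 1 = 13, E = 2·12 = 24, F = 12 + 1 = 13.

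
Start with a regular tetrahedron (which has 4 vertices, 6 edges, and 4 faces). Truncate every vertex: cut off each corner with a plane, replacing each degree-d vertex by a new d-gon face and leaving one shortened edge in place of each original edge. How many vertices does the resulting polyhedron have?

Truncation replaces each original edge-end by a new vertex, so V′ = 2E = 12.
Each original edge survives, and each old vertex of degree d contributes d new edges; summing degrees gives Σd = 2E, so E′ = E + 2E = 3E = 18.
Each original face survives and each original vertex becomes one new face: F′ = F + V = 8.

12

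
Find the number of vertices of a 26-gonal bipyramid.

28

A bipyramid over an n-gon has 2n triangular faces and n + 2 vertices: V = 26 + 2 = 28, E = 3·26 = 78, F = 2·26 = 52.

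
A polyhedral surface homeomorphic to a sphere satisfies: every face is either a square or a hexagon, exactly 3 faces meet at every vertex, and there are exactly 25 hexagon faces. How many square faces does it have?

6

Let x be the number of squares; then F = 25 + x.
Edge–face incidences: 2E = 6·25 + 4·x = 150 + 4x.
Every vertex has degree 3, so 3V = 2E.
Euler: V − E + F = 2 ⇒ (2E)/3 − E + (25 + x) = 2.
Multiply by 6: 2·(2E) − 3·(2E) + 6·(25 + x) = 12, i.e. 150 + 6x − (150 + 4x) = 12.
Collecting terms: 2x = 12, so x = 6.
Then 2E = 150 + 4·6 = 174, so E = 87, V = 2E/3 = 58, F = 25 + 6 = 31.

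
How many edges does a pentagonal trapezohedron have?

The n-trapezohedron (dual of the n-antiprism) has V = 2·5 + 2 = 12, E = 4·5 = 20, F = 2·5 = 10.
Check: V − E + F = 12 − 20 + 10 = 2.

20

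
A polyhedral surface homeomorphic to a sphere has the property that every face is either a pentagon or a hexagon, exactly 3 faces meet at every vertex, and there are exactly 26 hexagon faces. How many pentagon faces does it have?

12

Let x be the number of pentagons; then F = 26 + x.
Edge–face incidences: 2E = 6·26 + 5·x = 156 + 5x.
Every vertex has degree 3, so 3V = 2E.
Euler: V − E + F = 2 ⇒ (2E)/3 − E + (26 + x) = 2.
Multiply by 6: 2·(2E) − 3·(2E) + 6·(26 + x) = 12, i.e. 156 + 6x − (156 + 5x) = 12.
Collecting terms: x = 12.
Then 2E = 156 + 5·12 = 216, so E = 108, V = 2E/3 = 72, F = 26 + 12 = 38.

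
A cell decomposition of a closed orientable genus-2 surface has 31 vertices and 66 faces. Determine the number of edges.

For a closed orientable surface of genus 2, χ = 2 − 2·2 = -2.
E = V + F − (-2) = 31 + 66 − (-2) = 99.

99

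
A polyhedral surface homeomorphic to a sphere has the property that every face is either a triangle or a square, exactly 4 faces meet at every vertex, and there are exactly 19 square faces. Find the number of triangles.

8

Let x be the number of triangles; then F = 19 + x.
Edge–face incidences: 2E = 4·19 + 3·x = 76 + 3x.
Every vertex has degree 4, so 4V = 2E.
Euler: V − E + F = 2 ⇒ (2E)/4 − E + (19 + x) = 2.
Multiply by 8: 2·(2E) − 4·(2E) + 8·(19 + x) = 16, i.e. 152 + 8x − 2·(76 + 3x) = 16.
Collecting terms: 2x = 16, so x = 8.
Then 2E = 76 + 3·8 = 100, so E = 50, V = 2E/4 = 25, F = 19 + 8 = 27.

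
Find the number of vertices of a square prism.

A prism on an n-gon has two n-gon bases and n rectangular sides: V = 2·4 = 8, E = 3·4 = 12, F = 4 + 2 = 6.

8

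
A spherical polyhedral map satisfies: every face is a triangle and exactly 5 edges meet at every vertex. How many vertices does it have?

Each face has 3 edges and each edge borders two faces, so 2E = 3F.
Each vertex has degree 5, so 5V = 2E and hence V = 3F/5.
Euler: V − E + F = 2 ⇒ (3F/5) − (3F/2) + F = 2.
Multiply by 10: (6 − 15 + 10)F = 20, i.e. 1F = 20.
So F = 20, E = 3·20/2 = 30, V = 3·20/5 = 12.

12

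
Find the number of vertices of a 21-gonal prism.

42

A prism on an n-gon has two n-gon bases and n rectangular sides: V = 2·21 = 42, E = 3·21 = 63, F = 21 + 2 = 23.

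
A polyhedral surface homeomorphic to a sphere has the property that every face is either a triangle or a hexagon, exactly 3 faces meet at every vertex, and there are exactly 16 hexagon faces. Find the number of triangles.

Let x be the number of triangles; then F = 16 + x.
Edge–face incidences: 2E = 6·16 + 3·x = 96 + 3x.
Every vertex has degree 3, so 3V = 2E.
Euler: V − E + F = 2 ⇒ (2E)/3 − E + (16 + x) = 2.
Multiply by 6: 2·(2E) − 3·(2E) + 6·(16 + x) = 12, i.e. 96 + 6x − (96 + 3x) = 12.
Collecting terms: 3x = 12, so x = 4.
Then 2E = 96 + 3·4 = 108, so E = 54, V = 2E/3 = 36, F = 16 + 4 = 20.

4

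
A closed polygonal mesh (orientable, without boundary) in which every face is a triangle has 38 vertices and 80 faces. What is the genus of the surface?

Every face is a triangle, so 2E = 3·80 = 240, giving E = 120.
χ = V − E + F = 38 − 120 + 80 = -2.
For a closed orientable surface χ = 2 − 2g, so g = (2 − (-2))/2 = 2.

2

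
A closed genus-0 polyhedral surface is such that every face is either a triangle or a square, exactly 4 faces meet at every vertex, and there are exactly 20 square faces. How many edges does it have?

Let x be the number of triangles; then F = 20 + x.
Edge–face incidences: 2E = 4·20 + 3·x = 80 + 3x.
Every vertex has degree 4, so 4V = 2E.
Euler: V − E + F = 2 ⇒ (2E)/4 − E + (20 + x) = 2.
Multiply by 8: 2·(2E) − 4·(2E) + 8·(20 + x) = 16, i.e. 160 + 8x − 2·(80 + 3x) = 16.
Collecting terms: 2x = 16, so x = 8.
Then 2E = 80 + 3·8 = 104, so E = 52, V = 2E/4 = 26, F = 20 + 8 = 28.

52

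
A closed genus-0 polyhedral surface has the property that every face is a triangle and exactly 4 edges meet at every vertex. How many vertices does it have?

6

Each face has 3 edges and each edge borders two faces, so 2E = 3F.
Each vertex has degree 4, so 4V = 2E and hence V = 3F/4.
Euler: V − E + F = 2 ⇒ (3F/4) − (3F/2) + F = 2.
Multiply by 8: (6 − 12 + 8)F = 16, i.e. 2F = 16.
So F = 8, E = 3·8/2 = 12, V = 3·8/4 = 6.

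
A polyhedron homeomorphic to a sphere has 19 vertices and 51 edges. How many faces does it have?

34

Here V − E + F = 2.
F = 2 − V + E = 2 − 19 + 51 = 34.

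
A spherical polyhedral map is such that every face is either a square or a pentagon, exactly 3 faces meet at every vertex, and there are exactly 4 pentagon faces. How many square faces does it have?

4

Let x be the number of squares; then F = 4 + x.
Edge–face incidences: 2E = 5·4 + 4·x = 20 + 4x.
Every vertex has degree 3, so 3V = 2E.
Euler: V − E + F = 2 ⇒ (2E)/3 − E + (4 + x) = 2.
Multiply by 6: 2·(2E) − 3·(2E) + 6·(4 + x) = 12, i.e. 24 + 6x − (20 + 4x) = 12.
Collecting terms: 2x + 4 = 12, so 2x = 8, so x = 4.
Then 2E = 20 + 4·4 = 36, so E = 18, V = 2E/3 = 12, F = 4 + 4 = 8.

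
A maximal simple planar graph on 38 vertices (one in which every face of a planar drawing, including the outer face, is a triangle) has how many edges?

108

In a plane triangulation 3F = 2E and V − E + F = 2, so E = 3V − 6 = 3·38 − 6 = 108.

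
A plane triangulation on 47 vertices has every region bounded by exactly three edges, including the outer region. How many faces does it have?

In a plane triangulation 3F = 2E and V − E + F = 2, so F = 2V − 4 = 2·47 − 4 = 90.

90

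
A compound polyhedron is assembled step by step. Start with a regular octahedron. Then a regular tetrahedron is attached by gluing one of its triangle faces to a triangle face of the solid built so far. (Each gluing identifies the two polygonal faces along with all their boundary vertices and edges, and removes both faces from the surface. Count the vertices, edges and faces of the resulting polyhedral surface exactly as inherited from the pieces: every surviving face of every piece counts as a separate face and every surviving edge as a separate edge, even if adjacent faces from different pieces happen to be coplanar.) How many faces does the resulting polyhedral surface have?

10

A regular octahedron: V=6, E=12, F=8.
Attach a regular tetrahedron (V=4, E=6, F=4) along a 3-gon: merge 3 vertices and 3 edges, delete both glued faces → V=7, E=15, F=10.
Check: V − E + F = 7 − 15 + 10 = 2.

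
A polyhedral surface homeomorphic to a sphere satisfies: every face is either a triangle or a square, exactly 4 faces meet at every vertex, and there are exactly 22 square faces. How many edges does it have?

Let x be the number of triangles; then F = 22 + x.
Edge–face incidences: 2E = 4·22 + 3·x = 88 + 3x.
Every vertex has degree 4, so 4V = 2E.
Euler: V − E + F = 2 ⇒ (2E)/4 − E + (22 + x) = 2.
Multiply by 8: 2·(2E) − 4·(2E) + 8·(22 + x) = 16, i.e. 176 + 8x − 2·(88 + 3x) = 16.
Collecting terms: 2x = 16, so x = 8.
Then 2E = 88 + 3·8 = 112, so E = 56, V = 2E/4 = 28, F = 22 + 8 = 30.

56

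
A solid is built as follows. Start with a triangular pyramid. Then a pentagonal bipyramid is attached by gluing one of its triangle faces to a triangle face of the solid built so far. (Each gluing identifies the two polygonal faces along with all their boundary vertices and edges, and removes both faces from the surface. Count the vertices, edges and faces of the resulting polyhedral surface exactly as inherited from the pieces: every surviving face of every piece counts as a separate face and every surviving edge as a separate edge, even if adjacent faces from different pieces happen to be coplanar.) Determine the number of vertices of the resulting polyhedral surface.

8

A triangular pyramid: V=4, E=6, F=4.
Attach a pentagonal bipyramid (V=7, E=15, F=10) along a 3-gon: merge 3 vertices and 3 edges, delete both glued faces → V=8, E=18, F=12.
Check: V − E + F = 8 − 18 + 12 = 2.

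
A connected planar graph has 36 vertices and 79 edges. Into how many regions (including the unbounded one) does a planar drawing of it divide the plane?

45

Euler's formula for a connected plane graph: V − E + F = 2, so F = 2 − 36 + 79 = 45.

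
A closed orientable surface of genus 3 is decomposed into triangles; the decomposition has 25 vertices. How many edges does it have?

χ = 2 − 2·3 = -4, and every face is a triangle so 3F = 2E.
V − E + F = -4 with E = 3F/2 gives 25 − (3/2 − 1)·F = -4, so F = 58 and E = 87.

87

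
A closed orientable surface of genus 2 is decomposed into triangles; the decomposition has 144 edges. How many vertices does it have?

46

χ = 2 − 2·2 = -2, and every face is a triangle so 3F = 2E.
F = 2E/3 = 96. Then V = -2 + E − F = -2 + 144 − 96 = 46.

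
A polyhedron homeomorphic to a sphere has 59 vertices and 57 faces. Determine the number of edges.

114

Here V − E + F = 2.
E = V + F − (2) = 59 + 57 − (2) = 114.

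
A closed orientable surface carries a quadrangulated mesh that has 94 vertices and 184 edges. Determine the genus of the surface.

Every face is a square and each edge borders two faces, so 4F = 2·184, giving F = 92.
χ = V − E + F = 94 − 184 + 92 = 2.
For a closed orientable surface χ = 2 − 2g, so g = (2 − (2))/2 = 0.

0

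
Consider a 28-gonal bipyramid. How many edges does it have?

A bipyramid over an n-gon has 2n triangular faces and n + 2 vertices: V = 28 + 2 = 30, E = 3·28 = 84, F = 2·28 = 56.
Check: V − E + F = 30 − 84 + 56 = 2.

84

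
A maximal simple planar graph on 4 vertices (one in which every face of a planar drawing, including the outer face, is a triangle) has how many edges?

In a plane triangulation 3F = 2E and V − E + F = 2, so E = 3V − 6 = 3·4 − 6 = 6.

6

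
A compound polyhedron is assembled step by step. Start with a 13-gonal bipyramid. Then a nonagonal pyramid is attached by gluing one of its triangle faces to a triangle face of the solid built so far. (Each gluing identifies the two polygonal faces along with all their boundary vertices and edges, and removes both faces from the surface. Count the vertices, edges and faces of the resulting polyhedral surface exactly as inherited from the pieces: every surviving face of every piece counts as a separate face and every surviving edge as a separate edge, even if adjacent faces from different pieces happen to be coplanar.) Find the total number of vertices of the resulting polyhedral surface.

22

A 13-gonal bipyramid: V=15, E=39, F=26.
Attach a nonagonal pyramid (V=10, E=18, F=10) along a 3-gon: merge 3 vertices and 3 edges, delete both glued faces → V=22, E=54, F=34.
Check: V − E + F = 22 − 54 + 34 = 2.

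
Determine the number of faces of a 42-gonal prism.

44

A prism on an n-gon has two n-gon bases and n rectangular sides: V = 2·42 = 84, E = 3·42 = 126, F = 42 + 2 = 44.
Check: V − E + F = 84 − 126 + 44 = 2.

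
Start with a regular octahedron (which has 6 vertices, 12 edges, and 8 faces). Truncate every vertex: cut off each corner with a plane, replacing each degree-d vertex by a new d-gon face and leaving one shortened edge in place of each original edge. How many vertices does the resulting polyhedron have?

24

Truncation replaces each original edge-end by a new vertex, so V′ = 2E = 24.
Each original edge survives, and each old vertex of degree d contributes d new edges; summing degrees gives Σd = 2E, so E′ = E + 2E = 3E = 36.
Each original face survives and each original vertex becomes one new face: F′ = F + V = 14.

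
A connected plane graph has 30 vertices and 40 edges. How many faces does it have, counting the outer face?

Euler's formula for a connected plane graph: V − E + F = 2, so F = 2 − 30 + 40 = 12.

12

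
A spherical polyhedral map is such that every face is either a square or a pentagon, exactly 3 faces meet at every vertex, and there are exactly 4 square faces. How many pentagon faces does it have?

4

Let x be the number of pentagons; then F = 4 + x.
Edge–face incidences: 2E = 4·4 + 5·x = 16 + 5x.
Every vertex has degree 3, so 3V = 2E.
Euler: V − E + F = 2 ⇒ (2E)/3 − E + (4 + x) = 2.
Multiply by 6: 2·(2E) − 3·(2E) + 6·(4 + x) = 12, i.e. 24 + 6x − (16 + 5x) = 12.
Collecting terms: x + 8 = 12, so x = 4.
Then 2E = 16 + 5·4 = 36, so E = 18, V = 2E/3 = 12, F = 4 + 4 = 8.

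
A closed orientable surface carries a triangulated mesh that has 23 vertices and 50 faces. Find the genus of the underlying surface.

2

Every face is a triangle, so 2E = 3·50 = 150, giving E = 75.
χ = V − E + F = 23 − 75 + 50 = -2.
For a closed orientable surface χ = 2 − 2g, so g = (2 − (-2))/2 = 2.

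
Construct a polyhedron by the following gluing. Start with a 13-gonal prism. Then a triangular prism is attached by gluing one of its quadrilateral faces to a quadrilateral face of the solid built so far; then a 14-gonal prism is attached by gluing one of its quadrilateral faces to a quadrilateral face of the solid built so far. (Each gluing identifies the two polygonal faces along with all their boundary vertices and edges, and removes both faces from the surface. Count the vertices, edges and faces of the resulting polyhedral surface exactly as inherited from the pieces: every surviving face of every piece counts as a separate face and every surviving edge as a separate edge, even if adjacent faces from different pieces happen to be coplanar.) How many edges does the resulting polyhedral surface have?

A 13-gonal prism: V=26, E=39, F=15.
Attach a triangular prism (V=6, E=9, F=5) along a 4-gon: merge 4 vertices and 4 edges, delete both glued faces → V=28, E=44, F=18.
Attach a 14-gonal prism (V=28, E=42, F=16) along a 4-gon: merge 4 vertices and 4 edges, delete both glued faces → V=52, E=82, F=32.
Check: V − E + F = 52 − 82 + 32 = 2.

82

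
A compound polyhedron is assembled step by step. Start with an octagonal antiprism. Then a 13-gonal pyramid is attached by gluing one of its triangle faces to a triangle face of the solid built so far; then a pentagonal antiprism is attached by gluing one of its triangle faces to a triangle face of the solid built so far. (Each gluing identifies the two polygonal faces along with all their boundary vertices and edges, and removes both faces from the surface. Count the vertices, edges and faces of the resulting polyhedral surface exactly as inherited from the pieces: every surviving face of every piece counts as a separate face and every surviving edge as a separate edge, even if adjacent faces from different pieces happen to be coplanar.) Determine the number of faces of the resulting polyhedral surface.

An octagonal antiprism: V=16, E=32, F=18.
Attach a 13-gonal pyramid (V=14, E=26, F=14) along a 3-gon: merge 3 vertices and 3 edges, delete both glued faces → V=27, E=55, F=30.
Attach a pentagonal antiprism (V=10, E=20, F=12) along a 3-gon: merge 3 vertices and 3 edges, delete both glued faces → V=34, E=72, F=40.
Check: V − E + F = 34 − 72 + 40 = 2.

40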